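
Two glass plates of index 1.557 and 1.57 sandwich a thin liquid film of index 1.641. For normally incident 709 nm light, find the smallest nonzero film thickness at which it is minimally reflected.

At the upper boundary (n = 1.557 to n = 1.641) the reflected ray undergoes a half-wave phase shift.
Ray reflecting at the bottom interface goes from n = 1.641 toward n = 1.57: no phase shift.
The two reflections differ by half a wavelength.
For minimum reflection here: 2 n t = m λ.
Minimum nonzero at m = 1: t = λ / (2 n) = 709 / (2 × 1.641) = 216 nm.

216 nm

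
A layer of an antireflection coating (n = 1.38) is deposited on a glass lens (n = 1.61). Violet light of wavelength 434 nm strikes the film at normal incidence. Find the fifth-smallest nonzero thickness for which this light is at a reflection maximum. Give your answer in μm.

0.786 μm

At the upper boundary (n = 1.0 to n = 1.38) the reflected ray undergoes a half-wave phase shift.
Ray reflecting at the bottom interface goes from n = 1.38 toward n = 1.61: a half-wave phase shift.
Net: no relative phase inversion (both shifts match).
For maximum reflection here: 2 n t = m λ.
The fifth-smallest nonzero thickness corresponds to m = 5: t = m λ / (2 n) = 5.00 × 434 / (2 × 1.38) = 786 nm.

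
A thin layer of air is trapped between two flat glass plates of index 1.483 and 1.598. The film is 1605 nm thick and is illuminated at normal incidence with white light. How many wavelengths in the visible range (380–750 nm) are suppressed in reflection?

Top surface (1.483 → 1.0): reflection off a lower-index medium gives no phase shift.
At the lower boundary (n = 1.0 to n = 1.598) the reflected ray undergoes a half-wave phase shift.
The two reflections differ by half a wavelength.
So the condition for destructive reflection is 2 n t = m λ.
λ = 2 n t / m = 3210 / m nm.
m=4: 803 nm (IR); m=5: 642 nm (visible); m=6: 535 nm (visible); m=7: 459 nm (visible); m=8: 401 nm (visible); m=9: 357 nm (UV).

4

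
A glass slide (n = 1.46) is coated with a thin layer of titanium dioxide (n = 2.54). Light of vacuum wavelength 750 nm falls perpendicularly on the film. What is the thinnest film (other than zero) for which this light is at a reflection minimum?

148 nm

At the upper boundary (n = 1.0 to n = 2.54) the reflected ray undergoes a half-wave phase shift.
Bottom surface (2.54 → 1.46): reflection off a lower-index medium gives no phase shift.
The two reflections differ by half a wavelength.
With one net inversion, destructive interference in reflection requires 2 n t = m λ.
Minimum nonzero at m = 1: t = λ / (2 n) = 750 / (2 × 2.54) = 148 nm.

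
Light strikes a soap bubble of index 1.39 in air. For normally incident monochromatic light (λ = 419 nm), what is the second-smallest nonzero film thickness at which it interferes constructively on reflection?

Top surface (1.0 → 1.39): reflection off a higher-index medium gives a half-wave phase shift.
At the lower boundary (n = 1.39 to n = 1.0) the reflected ray undergoes no phase shift.
Exactly one π shift → a net half-wave offset.
With one net inversion, constructive interference in reflection requires 2 n t = (m + ½) λ.
The second-smallest nonzero thickness corresponds to m = 1: t = (m + ½) λ / (2 n) = 1.50 × 419 / (2 × 1.39) = 226 nm.

226 nm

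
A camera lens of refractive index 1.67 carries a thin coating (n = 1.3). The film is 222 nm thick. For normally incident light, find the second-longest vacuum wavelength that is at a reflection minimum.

Top surface (1.0 → 1.3): reflection off a higher-index medium gives a half-wave phase shift.
Bottom surface (1.3 → 1.67): reflection off a higher-index medium gives a half-wave phase shift.
Zero or two π shifts → no net half-wave offset.
With no net inversion, destructive interference in reflection requires 2 n t = (m + ½) λ.
λ = 2 n t / (m + ½). The second-longest wavelength is m = 1: λ = 2 × 1.3 × 222 / 1.50 = 385 nm.

385 nm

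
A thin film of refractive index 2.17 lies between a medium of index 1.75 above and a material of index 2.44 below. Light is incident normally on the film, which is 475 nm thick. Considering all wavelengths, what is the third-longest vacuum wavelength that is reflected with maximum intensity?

At the upper boundary (n = 1.75 to n = 2.17) the reflected ray undergoes a half-wave phase shift.
Ray reflecting at the bottom interface goes from n = 2.17 toward n = 2.44: a half-wave phase shift.
Zero or two π shifts → no net half-wave offset.
So the condition for constructive reflection is 2 n t = m λ.
λ = 2 n t / m. The third-longest wavelength is m = 3: λ = 2 × 2.17 × 475 / 3.00 = 687 nm.

687 nm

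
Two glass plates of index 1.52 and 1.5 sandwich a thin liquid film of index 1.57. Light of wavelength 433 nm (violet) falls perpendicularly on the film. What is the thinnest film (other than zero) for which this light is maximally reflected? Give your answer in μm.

Top surface (1.52 → 1.57): reflection off a higher-index medium gives a half-wave phase shift.
Bottom surface (1.57 → 1.5): reflection off a lower-index medium gives no phase shift.
The two reflections differ by half a wavelength.
With one net inversion, constructive interference in reflection requires 2 n t = (m + ½) λ.
Minimum at m = 0: t = λ / (4 n) = 433 / (4 × 1.57) = 68.9 nm.

0.0689 μm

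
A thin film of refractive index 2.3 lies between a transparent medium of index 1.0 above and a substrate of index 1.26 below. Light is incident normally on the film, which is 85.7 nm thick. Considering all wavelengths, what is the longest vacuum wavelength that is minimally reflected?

Ray reflecting at the top interface goes from n = 1.0 toward n = 2.3: a half-wave phase shift.
At the lower boundary (n = 2.3 to n = 1.26) the reflected ray undergoes no phase shift.
Exactly one π shift → a net half-wave offset.
For dark reflection here: 2 n t = m λ.
λ = 2 n t / m. The longest wavelength is m = 1: λ = 2 × 2.3 × 85.7 / 1.00 = 394 nm.

394 nm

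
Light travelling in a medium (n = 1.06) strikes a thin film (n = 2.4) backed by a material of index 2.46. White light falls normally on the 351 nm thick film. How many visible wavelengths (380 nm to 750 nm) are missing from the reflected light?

2

Top surface (1.06 → 2.4): reflection off a higher-index medium gives a half-wave phase shift.
Ray reflecting at the bottom interface goes from n = 2.4 toward n = 2.46: a half-wave phase shift.
Zero or two π shifts → no net half-wave offset.
So the condition for destructive reflection is 2 n t = (m + ½) λ.
λ = 2 n t / (m + ½) = 1685 / (m + ½) nm.
m=1: 1123 nm (IR); m=2: 674 nm (visible); m=3: 481 nm (visible); m=4: 374 nm (UV).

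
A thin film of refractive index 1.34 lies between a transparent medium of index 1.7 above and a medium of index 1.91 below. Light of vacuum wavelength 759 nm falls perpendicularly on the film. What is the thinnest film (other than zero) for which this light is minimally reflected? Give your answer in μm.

0.283 μm

Ray reflecting at the top interface goes from n = 1.7 toward n = 1.34: no phase shift.
Bottom surface (1.34 → 1.91): reflection off a higher-index medium gives a half-wave phase shift.
Net: one phase inversion between the two reflected rays.
For minimum reflection here: 2 n t = m λ.
Minimum nonzero at m = 1: t = λ / (2 n) = 759 / (2 × 1.34) = 283 nm.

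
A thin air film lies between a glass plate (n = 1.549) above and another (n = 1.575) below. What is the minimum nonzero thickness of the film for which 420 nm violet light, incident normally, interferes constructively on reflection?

At the upper boundary (n = 1.549 to n = 1.0) the reflected ray undergoes no phase shift.
Ray reflecting at the bottom interface goes from n = 1.0 toward n = 1.575: a half-wave phase shift.
The two reflections differ by half a wavelength.
For bright reflection here: 2 n t = (m + ½) λ.
Minimum at m = 0: t = λ / (4 n) = 420 / (4 × 1.0) = 105 nm.

105 nm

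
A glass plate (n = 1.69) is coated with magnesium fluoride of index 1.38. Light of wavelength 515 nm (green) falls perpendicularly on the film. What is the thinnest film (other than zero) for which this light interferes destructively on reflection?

Top surface (1.0 → 1.38): reflection off a higher-index medium gives a half-wave phase shift.
Ray reflecting at the bottom interface goes from n = 1.38 toward n = 1.69: a half-wave phase shift.
Net: no relative phase inversion (both shifts match).
With no net inversion, destructive interference in reflection requires 2 n t = (m + ½) λ.
Minimum at m = 0: t = λ / (4 n) = 515 / (4 × 1.38) = 93.3 nm.

93.3 nm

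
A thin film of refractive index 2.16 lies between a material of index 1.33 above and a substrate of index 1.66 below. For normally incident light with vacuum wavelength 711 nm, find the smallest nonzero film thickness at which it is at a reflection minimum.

Ray reflecting at the top interface goes from n = 1.33 toward n = 2.16: a half-wave phase shift.
Ray reflecting at the bottom interface goes from n = 2.16 toward n = 1.66: no phase shift.
The two reflections differ by half a wavelength.
With one net inversion, destructive interference in reflection requires 2 n t = m λ.
Minimum nonzero at m = 1: t = λ / (2 n) = 711 / (2 × 2.16) = 165 nm.

165 nm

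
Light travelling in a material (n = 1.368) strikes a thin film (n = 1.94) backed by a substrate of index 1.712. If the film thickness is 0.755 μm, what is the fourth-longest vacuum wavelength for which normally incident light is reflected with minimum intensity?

732 nm

Top surface (1.368 → 1.94): reflection off a higher-index medium gives a half-wave phase shift.
Bottom surface (1.94 → 1.712): reflection off a lower-index medium gives no phase shift.
The two reflections differ by half a wavelength.
So the condition for destructive reflection is 2 n t = m λ.
λ = 2 n t / m. The fourth-longest wavelength is m = 4: λ = 2 × 1.94 × 755 / 4.00 = 732 nm.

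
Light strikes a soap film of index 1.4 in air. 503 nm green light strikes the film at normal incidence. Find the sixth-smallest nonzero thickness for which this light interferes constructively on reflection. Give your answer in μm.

0.988 μm

Ray reflecting at the top interface goes from n = 1.0 toward n = 1.4: a half-wave phase shift.
Bottom surface (1.4 → 1.0): reflection off a lower-index medium gives no phase shift.
Net: one phase inversion between the two reflected rays.
So the condition for constructive reflection is 2 n t = (m + ½) λ.
The sixth-smallest nonzero thickness corresponds to m = 5: t = (m + ½) λ / (2 n) = 5.50 × 503 / (2 × 1.4) = 988 nm.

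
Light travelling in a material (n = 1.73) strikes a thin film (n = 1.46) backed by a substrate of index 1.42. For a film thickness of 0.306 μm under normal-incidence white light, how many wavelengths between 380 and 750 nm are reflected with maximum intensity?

1

Top surface (1.73 → 1.46): reflection off a lower-index medium gives no phase shift.
At the lower boundary (n = 1.46 to n = 1.42) the reflected ray undergoes no phase shift.
The two reflections carry the same phase change, so no net offset.
So the condition for constructive reflection is 2 n t = m λ.
λ = 2 n t / m = 894 / m nm.
m=1: 894 nm (IR); m=2: 447 nm (visible); m=3: 298 nm (UV).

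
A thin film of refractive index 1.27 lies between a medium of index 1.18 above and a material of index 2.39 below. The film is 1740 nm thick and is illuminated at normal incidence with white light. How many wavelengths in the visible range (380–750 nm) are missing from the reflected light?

6

Top surface (1.18 → 1.27): reflection off a higher-index medium gives a half-wave phase shift.
Bottom surface (1.27 → 2.39): reflection off a higher-index medium gives a half-wave phase shift.
Net: no relative phase inversion (both shifts match).
So the condition for destructive reflection is 2 n t = (m + ½) λ.
λ = 2 n t / (m + ½) = 4420 / (m + ½) nm.
m=5: 804 nm (IR); m=6: 680 nm (visible); m=7: 589 nm (visible); m=8: 520 nm (visible); m=9: 465 nm (visible); m=10: 421 nm (visible); m=11: 384 nm (visible); m=12: 354 nm (UV).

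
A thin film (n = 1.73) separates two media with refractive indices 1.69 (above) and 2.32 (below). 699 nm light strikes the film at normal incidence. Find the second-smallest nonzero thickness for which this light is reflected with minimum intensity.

Ray reflecting at the top interface goes from n = 1.69 toward n = 1.73: a half-wave phase shift.
Bottom surface (1.73 → 2.32): reflection off a higher-index medium gives a half-wave phase shift.
The two reflections carry the same phase change, so no net offset.
For minimum reflection here: 2 n t = (m + ½) λ.
The second-smallest nonzero thickness corresponds to m = 1: t = (m + ½) λ / (2 n) = 1.50 × 699 / (2 × 1.73) = 303 nm.

303 nm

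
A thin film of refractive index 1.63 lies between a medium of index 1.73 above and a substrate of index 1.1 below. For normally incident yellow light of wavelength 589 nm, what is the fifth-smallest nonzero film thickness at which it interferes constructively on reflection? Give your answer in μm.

At the upper boundary (n = 1.73 to n = 1.63) the reflected ray undergoes no phase shift.
Ray reflecting at the bottom interface goes from n = 1.63 toward n = 1.1: no phase shift.
The two reflections carry the same phase change, so no net offset.
So the condition for constructive reflection is 2 n t = m λ.
The fifth-smallest nonzero thickness corresponds to m = 5: t = m λ / (2 n) = 5.00 × 589 / (2 × 1.63) = 903 nm.

0.903 μm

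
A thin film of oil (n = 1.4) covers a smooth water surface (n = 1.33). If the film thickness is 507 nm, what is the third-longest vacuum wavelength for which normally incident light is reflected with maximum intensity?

568 nm

Ray reflecting at the top interface goes from n = 1.0 toward n = 1.4: a half-wave phase shift.
At the lower boundary (n = 1.4 to n = 1.33) the reflected ray undergoes no phase shift.
Exactly one π shift → a net half-wave offset.
For bright reflection here: 2 n t = (m + ½) λ.
λ = 2 n t / (m + ½). The third-longest wavelength is m = 2: λ = 2 × 1.4 × 507 / 2.50 = 568 nm.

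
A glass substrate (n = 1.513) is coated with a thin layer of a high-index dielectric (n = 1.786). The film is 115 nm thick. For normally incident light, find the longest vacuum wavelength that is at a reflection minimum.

Ray reflecting at the top interface goes from n = 1.0 toward n = 1.786: a half-wave phase shift.
Bottom surface (1.786 → 1.513): reflection off a lower-index medium gives no phase shift.
The two reflections differ by half a wavelength.
For dark reflection here: 2 n t = m λ.
λ = 2 n t / m. The longest wavelength is m = 1: λ = 2 × 1.786 × 115 / 1.00 = 411 nm.

411 nm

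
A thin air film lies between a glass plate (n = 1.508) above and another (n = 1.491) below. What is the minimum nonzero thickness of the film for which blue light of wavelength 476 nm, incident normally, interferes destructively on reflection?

238 nm

At the upper boundary (n = 1.508 to n = 1.0) the reflected ray undergoes no phase shift.
Bottom surface (1.0 → 1.491): reflection off a higher-index medium gives a half-wave phase shift.
Net: one phase inversion between the two reflected rays.
With one net inversion, destructive interference in reflection requires 2 n t = m λ.
Minimum nonzero at m = 1: t = λ / (2 n) = 476 / (2 × 1.0) = 238 nm.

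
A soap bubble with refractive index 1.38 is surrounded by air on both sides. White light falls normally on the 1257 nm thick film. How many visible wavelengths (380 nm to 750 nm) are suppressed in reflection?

5

At the upper boundary (n = 1.0 to n = 1.38) the reflected ray undergoes a half-wave phase shift.
Bottom surface (1.38 → 1.0): reflection off a lower-index medium gives no phase shift.
The two reflections differ by half a wavelength.
So the condition for destructive reflection is 2 n t = m λ.
λ = 2 n t / m = 3469 / m nm.
m=4: 867 nm (IR); m=5: 694 nm (visible); m=6: 578 nm (visible); m=7: 496 nm (visible); m=8: 434 nm (visible); m=9: 385 nm (visible); m=10: 347 nm (UV).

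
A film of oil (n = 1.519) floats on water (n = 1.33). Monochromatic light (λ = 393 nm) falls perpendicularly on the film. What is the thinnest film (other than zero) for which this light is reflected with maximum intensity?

64.7 nm

Top surface (1.0 → 1.519): reflection off a higher-index medium gives a half-wave phase shift.
Bottom surface (1.519 → 1.33): reflection off a lower-index medium gives no phase shift.
The two reflections differ by half a wavelength.
So the condition for constructive reflection is 2 n t = (m + ½) λ.
Minimum at m = 0: t = λ / (4 n) = 393 / (4 × 1.519) = 64.7 nm.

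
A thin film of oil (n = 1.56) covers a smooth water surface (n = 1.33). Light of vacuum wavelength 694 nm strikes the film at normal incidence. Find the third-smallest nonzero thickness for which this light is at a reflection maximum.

Top surface (1.0 → 1.56): reflection off a higher-index medium gives a half-wave phase shift.
At the lower boundary (n = 1.56 to n = 1.33) the reflected ray undergoes no phase shift.
The two reflections differ by half a wavelength.
For bright reflection here: 2 n t = (m + ½) λ.
The third-smallest nonzero thickness corresponds to m = 2: t = (m + ½) λ / (2 n) = 2.50 × 694 / (2 × 1.56) = 556 nm.

556 nm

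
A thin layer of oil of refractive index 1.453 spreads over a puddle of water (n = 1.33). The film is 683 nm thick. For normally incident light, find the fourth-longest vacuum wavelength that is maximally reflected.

At the upper boundary (n = 1.0 to n = 1.453) the reflected ray undergoes a half-wave phase shift.
At the lower boundary (n = 1.453 to n = 1.33) the reflected ray undergoes no phase shift.
The two reflections differ by half a wavelength.
For strong reflection here: 2 n t = (m + ½) λ.
λ = 2 n t / (m + ½). The fourth-longest wavelength is m = 3: λ = 2 × 1.453 × 683 / 3.50 = 567 nm.

567 nm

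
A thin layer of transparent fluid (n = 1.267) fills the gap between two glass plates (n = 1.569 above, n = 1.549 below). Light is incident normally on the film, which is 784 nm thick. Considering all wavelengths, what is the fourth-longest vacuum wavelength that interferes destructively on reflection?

497 nm

Top surface (1.569 → 1.267): reflection off a lower-index medium gives no phase shift.
Bottom surface (1.267 → 1.549): reflection off a higher-index medium gives a half-wave phase shift.
Exactly one π shift → a net half-wave offset.
With one net inversion, destructive interference in reflection requires 2 n t = m λ.
λ = 2 n t / m. The fourth-longest wavelength is m = 4: λ = 2 × 1.267 × 784 / 4.00 = 497 nm.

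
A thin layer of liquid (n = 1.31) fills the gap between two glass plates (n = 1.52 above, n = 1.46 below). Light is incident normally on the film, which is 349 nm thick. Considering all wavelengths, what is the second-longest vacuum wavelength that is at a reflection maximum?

610 nm

At the upper boundary (n = 1.52 to n = 1.31) the reflected ray undergoes no phase shift.
Ray reflecting at the bottom interface goes from n = 1.31 toward n = 1.46: a half-wave phase shift.
Net: one phase inversion between the two reflected rays.
So the condition for constructive reflection is 2 n t = (m + ½) λ.
λ = 2 n t / (m + ½). The second-longest wavelength is m = 1: λ = 2 × 1.31 × 349 / 1.50 = 610 nm.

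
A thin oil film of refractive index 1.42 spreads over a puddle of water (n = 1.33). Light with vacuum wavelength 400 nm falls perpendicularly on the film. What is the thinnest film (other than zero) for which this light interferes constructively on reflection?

Ray reflecting at the top interface goes from n = 1.0 toward n = 1.42: a half-wave phase shift.
Ray reflecting at the bottom interface goes from n = 1.42 toward n = 1.33: no phase shift.
Net: one phase inversion between the two reflected rays.
With one net inversion, constructive interference in reflection requires 2 n t = (m + ½) λ.
Minimum at m = 0: t = λ / (4 n) = 400 / (4 × 1.42) = 70.4 nm.

70.4 nm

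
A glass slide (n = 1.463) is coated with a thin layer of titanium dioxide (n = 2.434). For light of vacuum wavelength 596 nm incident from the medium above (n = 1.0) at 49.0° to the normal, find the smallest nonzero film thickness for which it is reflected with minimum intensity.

129 nm

At the upper boundary (n = 1.0 to n = 2.434) the reflected ray undergoes a half-wave phase shift.
Ray reflecting at the bottom interface goes from n = 2.434 toward n = 1.463: no phase shift.
The two reflections differ by half a wavelength.
For dark reflection here: 2 n t cos θ_r = m λ.
Snell's law: 1.0 sin 49.0° = 2.434 sin θ_r → sin θ_r = 0.310, cos θ_r = 0.951.
Minimum nonzero at m = 1: t = λ / (2 n cos θ_r) = 596 / (2 × 2.434 × 0.951) = 129 nm.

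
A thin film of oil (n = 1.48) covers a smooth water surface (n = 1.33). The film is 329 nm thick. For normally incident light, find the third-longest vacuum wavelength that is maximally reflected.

390 nm

At the upper boundary (n = 1.0 to n = 1.48) the reflected ray undergoes a half-wave phase shift.
Bottom surface (1.48 → 1.33): reflection off a lower-index medium gives no phase shift.
The two reflections differ by half a wavelength.
So the condition for constructive reflection is 2 n t = (m + ½) λ.
λ = 2 n t / (m + ½). The third-longest wavelength is m = 2: λ = 2 × 1.48 × 329 / 2.50 = 390 nm.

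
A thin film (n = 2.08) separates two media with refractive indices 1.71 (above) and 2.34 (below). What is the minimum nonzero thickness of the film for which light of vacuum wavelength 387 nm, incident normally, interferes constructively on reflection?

Ray reflecting at the top interface goes from n = 1.71 toward n = 2.08: a half-wave phase shift.
At the lower boundary (n = 2.08 to n = 2.34) the reflected ray undergoes a half-wave phase shift.
Net: no relative phase inversion (both shifts match).
With no net inversion, constructive interference in reflection requires 2 n t = m λ.
Minimum nonzero at m = 1: t = λ / (2 n) = 387 / (2 × 2.08) = 93.0 nm.

93.0 nm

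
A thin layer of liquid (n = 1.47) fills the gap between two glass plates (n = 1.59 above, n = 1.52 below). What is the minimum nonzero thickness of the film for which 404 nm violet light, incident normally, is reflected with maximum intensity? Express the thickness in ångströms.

687 Å

Ray reflecting at the top interface goes from n = 1.59 toward n = 1.47: no phase shift.
Ray reflecting at the bottom interface goes from n = 1.47 toward n = 1.52: a half-wave phase shift.
Exactly one π shift → a net half-wave offset.
So the condition for constructive reflection is 2 n t = (m + ½) λ.
Minimum at m = 0: t = λ / (4 n) = 404 / (4 × 1.47) = 68.7 nm.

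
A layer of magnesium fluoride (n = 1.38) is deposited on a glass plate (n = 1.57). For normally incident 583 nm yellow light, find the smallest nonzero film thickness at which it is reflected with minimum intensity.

Ray reflecting at the top interface goes from n = 1.0 toward n = 1.38: a half-wave phase shift.
Bottom surface (1.38 → 1.57): reflection off a higher-index medium gives a half-wave phase shift.
Zero or two π shifts → no net half-wave offset.
So the condition for destructive reflection is 2 n t = (m + ½) λ.
Minimum at m = 0: t = λ / (4 n) = 583 / (4 × 1.38) = 106 nm.

106 nm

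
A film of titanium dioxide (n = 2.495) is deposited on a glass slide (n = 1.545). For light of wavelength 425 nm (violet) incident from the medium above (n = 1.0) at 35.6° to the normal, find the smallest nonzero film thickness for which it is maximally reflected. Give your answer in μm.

0.0438 μm

Ray reflecting at the top interface goes from n = 1.0 toward n = 2.495: a half-wave phase shift.
At the lower boundary (n = 2.495 to n = 1.545) the reflected ray undergoes no phase shift.
The two reflections differ by half a wavelength.
For strong reflection here: 2 n t cos θ_r = (m + ½) λ.
Snell's law: 1.0 sin 35.6° = 2.495 sin θ_r → sin θ_r = 0.233, cos θ_r = 0.972.
Minimum at m = 0: t = λ / (4 n cos θ_r) = 425 / (4 × 2.495 × 0.972) = 43.8 nm.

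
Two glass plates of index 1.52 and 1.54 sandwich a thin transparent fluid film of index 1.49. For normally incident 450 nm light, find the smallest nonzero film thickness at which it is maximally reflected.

Top surface (1.52 → 1.49): reflection off a lower-index medium gives no phase shift.
Ray reflecting at the bottom interface goes from n = 1.49 toward n = 1.54: a half-wave phase shift.
Net: one phase inversion between the two reflected rays.
With one net inversion, constructive interference in reflection requires 2 n t = (m + ½) λ.
Minimum at m = 0: t = λ / (4 n) = 450 / (4 × 1.49) = 75.5 nm.

75.5 nm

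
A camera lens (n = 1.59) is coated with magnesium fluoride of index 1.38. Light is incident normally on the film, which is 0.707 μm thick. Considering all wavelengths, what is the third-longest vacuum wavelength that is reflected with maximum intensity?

Ray reflecting at the top interface goes from n = 1.0 toward n = 1.38: a half-wave phase shift.
Ray reflecting at the bottom interface goes from n = 1.38 toward n = 1.59: a half-wave phase shift.
The two reflections carry the same phase change, so no net offset.
With no net inversion, constructive interference in reflection requires 2 n t = m λ.
λ = 2 n t / m. The third-longest wavelength is m = 3: λ = 2 × 1.38 × 707 / 3.00 = 650 nm.

650 nm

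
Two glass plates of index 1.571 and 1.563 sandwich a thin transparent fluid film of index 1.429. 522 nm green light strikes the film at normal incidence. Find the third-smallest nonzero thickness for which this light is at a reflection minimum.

548 nm

Ray reflecting at the top interface goes from n = 1.571 toward n = 1.429: no phase shift.
Ray reflecting at the bottom interface goes from n = 1.429 toward n = 1.563: a half-wave phase shift.
The two reflections differ by half a wavelength.
With one net inversion, destructive interference in reflection requires 2 n t = m λ.
The third-smallest nonzero thickness corresponds to m = 3: t = m λ / (2 n) = 3.00 × 522 / (2 × 1.429) = 548 nm.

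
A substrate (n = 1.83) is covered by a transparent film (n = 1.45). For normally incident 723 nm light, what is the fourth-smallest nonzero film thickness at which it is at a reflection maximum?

997 nm

At the upper boundary (n = 1.0 to n = 1.45) the reflected ray undergoes a half-wave phase shift.
At the lower boundary (n = 1.45 to n = 1.83) the reflected ray undergoes a half-wave phase shift.
The two reflections carry the same phase change, so no net offset.
So the condition for constructive reflection is 2 n t = m λ.
The fourth-smallest nonzero thickness corresponds to m = 4: t = m λ / (2 n) = 4.00 × 723 / (2 × 1.45) = 997 nm.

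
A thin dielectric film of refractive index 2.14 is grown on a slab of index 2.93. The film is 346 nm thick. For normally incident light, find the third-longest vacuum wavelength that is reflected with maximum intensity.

Ray reflecting at the top interface goes from n = 1.0 toward n = 2.14: a half-wave phase shift.
Ray reflecting at the bottom interface goes from n = 2.14 toward n = 2.93: a half-wave phase shift.
The two reflections carry the same phase change, so no net offset.
So the condition for constructive reflection is 2 n t = m λ.
λ = 2 n t / m. The third-longest wavelength is m = 3: λ = 2 × 2.14 × 346 / 3.00 = 494 nm.

494 nm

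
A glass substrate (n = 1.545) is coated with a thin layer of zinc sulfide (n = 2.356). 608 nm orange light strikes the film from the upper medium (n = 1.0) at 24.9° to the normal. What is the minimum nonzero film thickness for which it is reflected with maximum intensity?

At the upper boundary (n = 1.0 to n = 2.356) the reflected ray undergoes a half-wave phase shift.
Bottom surface (2.356 → 1.545): reflection off a lower-index medium gives no phase shift.
Exactly one π shift → a net half-wave offset.
With one net inversion, constructive interference in reflection requires 2 n t cos θ_r = (m + ½) λ.
Snell's law: 1.0 sin 24.9° = 2.356 sin θ_r → sin θ_r = 0.179, cos θ_r = 0.984.
Minimum at m = 0: t = λ / (4 n cos θ_r) = 608 / (4 × 2.356 × 0.984) = 65.6 nm.

65.6 nm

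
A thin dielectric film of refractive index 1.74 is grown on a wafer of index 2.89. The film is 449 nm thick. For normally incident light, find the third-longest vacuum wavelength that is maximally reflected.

521 nm

Ray reflecting at the top interface goes from n = 1.0 toward n = 1.74: a half-wave phase shift.
At the lower boundary (n = 1.74 to n = 2.89) the reflected ray undergoes a half-wave phase shift.
Net: no relative phase inversion (both shifts match).
With no net inversion, constructive interference in reflection requires 2 n t = m λ.
λ = 2 n t / m. The third-longest wavelength is m = 3: λ = 2 × 1.74 × 449 / 3.00 = 521 nm.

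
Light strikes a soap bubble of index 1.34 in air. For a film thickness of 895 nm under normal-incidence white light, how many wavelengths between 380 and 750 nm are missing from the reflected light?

3

At the upper boundary (n = 1.0 to n = 1.34) the reflected ray undergoes a half-wave phase shift.
Bottom surface (1.34 → 1.0): reflection off a lower-index medium gives no phase shift.
The two reflections differ by half a wavelength.
So the condition for destructive reflection is 2 n t = m λ.
λ = 2 n t / m = 2399 / m nm.
m=3: 800 nm (IR); m=4: 600 nm (visible); m=5: 480 nm (visible); m=6: 400 nm (visible); m=7: 343 nm (UV).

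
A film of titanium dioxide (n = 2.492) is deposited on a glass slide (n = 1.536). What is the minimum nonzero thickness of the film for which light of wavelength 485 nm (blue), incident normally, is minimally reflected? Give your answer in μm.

0.0973 μm

Top surface (1.0 → 2.492): reflection off a higher-index medium gives a half-wave phase shift.
At the lower boundary (n = 2.492 to n = 1.536) the reflected ray undergoes no phase shift.
Net: one phase inversion between the two reflected rays.
With one net inversion, destructive interference in reflection requires 2 n t = m λ.
Minimum nonzero at m = 1: t = λ / (2 n) = 485 / (2 × 2.492) = 97.3 nm.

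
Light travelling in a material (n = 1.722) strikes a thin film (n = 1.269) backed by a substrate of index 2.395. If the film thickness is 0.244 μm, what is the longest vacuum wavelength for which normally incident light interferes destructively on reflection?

Ray reflecting at the top interface goes from n = 1.722 toward n = 1.269: no phase shift.
Bottom surface (1.269 → 2.395): reflection off a higher-index medium gives a half-wave phase shift.
Exactly one π shift → a net half-wave offset.
For weak reflection here: 2 n t = m λ.
λ = 2 n t / m. The longest wavelength is m = 1: λ = 2 × 1.269 × 244 / 1.00 = 619 nm.

619 nm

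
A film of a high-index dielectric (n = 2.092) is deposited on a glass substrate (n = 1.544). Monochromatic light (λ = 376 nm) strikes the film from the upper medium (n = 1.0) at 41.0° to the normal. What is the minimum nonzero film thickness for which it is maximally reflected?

Top surface (1.0 → 2.092): reflection off a higher-index medium gives a half-wave phase shift.
Bottom surface (2.092 → 1.544): reflection off a lower-index medium gives no phase shift.
Net: one phase inversion between the two reflected rays.
So the condition for constructive reflection is 2 n t cos θ_r = (m + ½) λ.
Snell's law: 1.0 sin 41.0° = 2.092 sin θ_r → sin θ_r = 0.314, cos θ_r = 0.950.
Minimum at m = 0: t = λ / (4 n cos θ_r) = 376 / (4 × 2.092 × 0.950) = 47.3 nm.

47.3 nm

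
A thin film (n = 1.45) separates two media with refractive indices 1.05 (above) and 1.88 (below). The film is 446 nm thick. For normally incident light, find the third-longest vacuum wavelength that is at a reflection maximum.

431 nm

At the upper boundary (n = 1.05 to n = 1.45) the reflected ray undergoes a half-wave phase shift.
Bottom surface (1.45 → 1.88): reflection off a higher-index medium gives a half-wave phase shift.
Zero or two π shifts → no net half-wave offset.
So the condition for constructive reflection is 2 n t = m λ.
λ = 2 n t / m. The third-longest wavelength is m = 3: λ = 2 × 1.45 × 446 / 3.00 = 431 nm.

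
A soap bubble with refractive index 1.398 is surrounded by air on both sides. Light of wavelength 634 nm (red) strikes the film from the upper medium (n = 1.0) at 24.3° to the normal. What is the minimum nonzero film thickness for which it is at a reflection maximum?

119 nm

Top surface (1.0 → 1.398): reflection off a higher-index medium gives a half-wave phase shift.
Bottom surface (1.398 → 1.0): reflection off a lower-index medium gives no phase shift.
Net: one phase inversion between the two reflected rays.
With one net inversion, constructive interference in reflection requires 2 n t cos θ_r = (m + ½) λ.
Snell's law: 1.0 sin 24.3° = 1.398 sin θ_r → sin θ_r = 0.294, cos θ_r = 0.956.
Minimum at m = 0: t = λ / (4 n cos θ_r) = 634 / (4 × 1.398 × 0.956) = 119 nm.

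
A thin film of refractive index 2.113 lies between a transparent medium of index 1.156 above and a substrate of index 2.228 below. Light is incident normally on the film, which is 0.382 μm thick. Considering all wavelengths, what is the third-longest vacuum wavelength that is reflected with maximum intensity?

538 nm

At the upper boundary (n = 1.156 to n = 2.113) the reflected ray undergoes a half-wave phase shift.
At the lower boundary (n = 2.113 to n = 2.228) the reflected ray undergoes a half-wave phase shift.
Net: no relative phase inversion (both shifts match).
So the condition for constructive reflection is 2 n t = m λ.
λ = 2 n t / m. The third-longest wavelength is m = 3: λ = 2 × 2.113 × 382 / 3.00 = 538 nm.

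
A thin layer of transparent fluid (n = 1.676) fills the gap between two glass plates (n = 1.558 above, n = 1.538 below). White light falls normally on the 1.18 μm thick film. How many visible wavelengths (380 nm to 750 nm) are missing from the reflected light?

5

Ray reflecting at the top interface goes from n = 1.558 toward n = 1.676: a half-wave phase shift.
Bottom surface (1.676 → 1.538): reflection off a lower-index medium gives no phase shift.
The two reflections differ by half a wavelength.
With one net inversion, destructive interference in reflection requires 2 n t = m λ.
λ = 2 n t / m = 3955 / m nm.
m=5: 791 nm (IR); m=6: 659 nm (visible); m=7: 565 nm (visible); m=8: 494 nm (visible); m=9: 439 nm (visible); m=10: 396 nm (visible); m=11: 360 nm (UV).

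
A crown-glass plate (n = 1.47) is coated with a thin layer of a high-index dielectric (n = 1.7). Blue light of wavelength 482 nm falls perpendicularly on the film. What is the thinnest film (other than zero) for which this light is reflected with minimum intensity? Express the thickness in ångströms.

1418 Å

Top surface (1.0 → 1.7): reflection off a higher-index medium gives a half-wave phase shift.
Ray reflecting at the bottom interface goes from n = 1.7 toward n = 1.47: no phase shift.
The two reflections differ by half a wavelength.
For weak reflection here: 2 n t = m λ.
Minimum nonzero at m = 1: t = λ / (2 n) = 482 / (2 × 1.7) = 142 nm.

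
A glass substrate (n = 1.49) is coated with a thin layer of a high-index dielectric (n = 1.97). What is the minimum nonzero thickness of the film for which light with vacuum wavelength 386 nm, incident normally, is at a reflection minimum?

At the upper boundary (n = 1.0 to n = 1.97) the reflected ray undergoes a half-wave phase shift.
At the lower boundary (n = 1.97 to n = 1.49) the reflected ray undergoes no phase shift.
The two reflections differ by half a wavelength.
For weak reflection here: 2 n t = m λ.
Minimum nonzero at m = 1: t = λ / (2 n) = 386 / (2 × 1.97) = 98.0 nm.

98.0 nm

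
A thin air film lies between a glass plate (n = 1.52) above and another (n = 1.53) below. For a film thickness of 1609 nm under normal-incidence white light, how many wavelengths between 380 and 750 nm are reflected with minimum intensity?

Ray reflecting at the top interface goes from n = 1.52 toward n = 1.0: no phase shift.
Ray reflecting at the bottom interface goes from n = 1.0 toward n = 1.53: a half-wave phase shift.
Net: one phase inversion between the two reflected rays.
For weak reflection here: 2 n t = m λ.
λ = 2 n t / m = 3218 / m nm.
m=4: 805 nm (IR); m=5: 644 nm (visible); m=6: 536 nm (visible); m=7: 460 nm (visible); m=8: 402 nm (visible); m=9: 358 nm (UV).

4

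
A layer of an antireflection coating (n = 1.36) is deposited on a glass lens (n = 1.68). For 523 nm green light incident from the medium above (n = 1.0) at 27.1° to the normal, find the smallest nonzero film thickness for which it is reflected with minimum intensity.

Ray reflecting at the top interface goes from n = 1.0 toward n = 1.36: a half-wave phase shift.
Ray reflecting at the bottom interface goes from n = 1.36 toward n = 1.68: a half-wave phase shift.
The two reflections carry the same phase change, so no net offset.
With no net inversion, destructive interference in reflection requires 2 n t cos θ_r = (m + ½) λ.
Snell's law: 1.0 sin 27.1° = 1.36 sin θ_r → sin θ_r = 0.335, cos θ_r = 0.942.
Minimum at m = 0: t = λ / (4 n cos θ_r) = 523 / (4 × 1.36 × 0.942) = 102 nm.

102 nm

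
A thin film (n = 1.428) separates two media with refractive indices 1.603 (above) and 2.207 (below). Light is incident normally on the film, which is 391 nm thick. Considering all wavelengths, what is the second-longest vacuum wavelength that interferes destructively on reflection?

Top surface (1.603 → 1.428): reflection off a lower-index medium gives no phase shift.
Ray reflecting at the bottom interface goes from n = 1.428 toward n = 2.207: a half-wave phase shift.
Net: one phase inversion between the two reflected rays.
With one net inversion, destructive interference in reflection requires 2 n t = m λ.
λ = 2 n t / m. The second-longest wavelength is m = 2: λ = 2 × 1.428 × 391 / 2.00 = 558 nm.

558 nm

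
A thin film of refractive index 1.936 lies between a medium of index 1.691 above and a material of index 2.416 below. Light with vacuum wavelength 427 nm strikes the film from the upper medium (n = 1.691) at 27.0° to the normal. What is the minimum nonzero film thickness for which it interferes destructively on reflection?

At the upper boundary (n = 1.691 to n = 1.936) the reflected ray undergoes a half-wave phase shift.
At the lower boundary (n = 1.936 to n = 2.416) the reflected ray undergoes a half-wave phase shift.
Zero or two π shifts → no net half-wave offset.
With no net inversion, destructive interference in reflection requires 2 n t cos θ_r = (m + ½) λ.
Snell's law: 1.691 sin 27.0° = 1.936 sin θ_r → sin θ_r = 0.397, cos θ_r = 0.918.
Minimum at m = 0: t = λ / (4 n cos θ_r) = 427 / (4 × 1.936 × 0.918) = 60.1 nm.

60.1 nm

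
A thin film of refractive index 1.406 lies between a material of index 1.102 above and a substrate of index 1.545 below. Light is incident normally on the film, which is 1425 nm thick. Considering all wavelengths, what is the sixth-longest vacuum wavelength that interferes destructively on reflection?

At the upper boundary (n = 1.102 to n = 1.406) the reflected ray undergoes a half-wave phase shift.
At the lower boundary (n = 1.406 to n = 1.545) the reflected ray undergoes a half-wave phase shift.
Zero or two π shifts → no net half-wave offset.
For dark reflection here: 2 n t = (m + ½) λ.
λ = 2 n t / (m + ½). The sixth-longest wavelength is m = 5: λ = 2 × 1.406 × 1425 / 5.50 = 729 nm.

729 nm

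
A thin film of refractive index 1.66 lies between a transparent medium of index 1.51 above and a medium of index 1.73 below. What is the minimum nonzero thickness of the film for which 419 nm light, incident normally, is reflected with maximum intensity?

Top surface (1.51 → 1.66): reflection off a higher-index medium gives a half-wave phase shift.
Ray reflecting at the bottom interface goes from n = 1.66 toward n = 1.73: a half-wave phase shift.
Zero or two π shifts → no net half-wave offset.
So the condition for constructive reflection is 2 n t = m λ.
Minimum nonzero at m = 1: t = λ / (2 n) = 419 / (2 × 1.66) = 126 nm.

126 nm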